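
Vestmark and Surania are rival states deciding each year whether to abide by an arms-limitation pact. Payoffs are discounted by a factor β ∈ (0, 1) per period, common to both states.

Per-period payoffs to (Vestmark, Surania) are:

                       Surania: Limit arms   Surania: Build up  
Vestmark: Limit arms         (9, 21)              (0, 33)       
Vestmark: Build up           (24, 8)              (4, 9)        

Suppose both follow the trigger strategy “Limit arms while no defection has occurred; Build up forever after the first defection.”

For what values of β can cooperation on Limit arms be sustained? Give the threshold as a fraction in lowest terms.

Vestmark: cooperation gives 9 each period; deviation gives 24 once then 4 forever.
  9/(1−β) ≥ 24 + 4β/(1−β) ⇒ β ≥ 15/20 = 3/4.
Surania: cooperation gives 21 each period; deviation gives 33 once then 9 forever.
  β ≥ 12/24 = 1/2.
Both must hold, so the binding constraint is Vestmark's: β ≥ 3/4.

3/4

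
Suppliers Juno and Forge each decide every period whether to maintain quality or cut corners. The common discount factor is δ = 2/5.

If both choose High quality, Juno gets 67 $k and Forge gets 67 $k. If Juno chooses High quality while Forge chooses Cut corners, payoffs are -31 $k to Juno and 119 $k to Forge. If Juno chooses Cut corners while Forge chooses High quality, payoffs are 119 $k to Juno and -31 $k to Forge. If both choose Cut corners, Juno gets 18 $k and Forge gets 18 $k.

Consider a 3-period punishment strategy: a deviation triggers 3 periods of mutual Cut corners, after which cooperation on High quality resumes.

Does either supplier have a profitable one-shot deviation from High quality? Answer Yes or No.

A one-shot deviation gives 119 now, then 18 for 3 periods, then back to 67.
Gain from deviating: (119−67) today; loss: (67−18) in each of the next 3 periods.
No-deviation condition: (67−18)(δ+…+δ^3) ≥ 119−67, i.e. δ+…+δ^3 ≥ 52/49.
At δ = 2/5: δ+…+δ^3 = 0.6240 < 1.0612.
So cooperation is not sustainable.

Yes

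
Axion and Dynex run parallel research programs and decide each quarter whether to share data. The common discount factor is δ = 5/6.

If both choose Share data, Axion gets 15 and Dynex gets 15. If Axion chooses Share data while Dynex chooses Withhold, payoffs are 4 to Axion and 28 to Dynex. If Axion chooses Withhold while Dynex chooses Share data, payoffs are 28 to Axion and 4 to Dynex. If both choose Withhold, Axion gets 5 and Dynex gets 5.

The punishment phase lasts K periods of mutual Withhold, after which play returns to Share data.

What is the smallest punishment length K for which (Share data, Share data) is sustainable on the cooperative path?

Need Σ_{k=1}^{K} δ^k ≥ (28−15)/(15−5) = 1.3000 at δ = 5/6.
At K = 1 the sum is 0.8333 < 1.3000; at K = 2 it is 1.5278 ≥ 1.3000.
So the minimum punishment length is K = 2.

2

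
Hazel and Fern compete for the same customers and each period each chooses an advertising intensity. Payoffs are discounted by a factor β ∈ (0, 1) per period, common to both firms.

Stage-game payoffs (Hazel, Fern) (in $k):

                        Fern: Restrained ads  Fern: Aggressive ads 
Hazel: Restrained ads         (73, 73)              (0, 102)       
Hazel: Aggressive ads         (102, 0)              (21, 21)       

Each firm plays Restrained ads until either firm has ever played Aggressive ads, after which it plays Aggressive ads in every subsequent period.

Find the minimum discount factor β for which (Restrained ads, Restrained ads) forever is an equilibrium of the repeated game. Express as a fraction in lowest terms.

29/81

Under grim trigger the critical discount factor is (T−C)/(T−P) with T = 102, C = 73, P = 21.
β* = (102−73)/(102−21) = 29/81.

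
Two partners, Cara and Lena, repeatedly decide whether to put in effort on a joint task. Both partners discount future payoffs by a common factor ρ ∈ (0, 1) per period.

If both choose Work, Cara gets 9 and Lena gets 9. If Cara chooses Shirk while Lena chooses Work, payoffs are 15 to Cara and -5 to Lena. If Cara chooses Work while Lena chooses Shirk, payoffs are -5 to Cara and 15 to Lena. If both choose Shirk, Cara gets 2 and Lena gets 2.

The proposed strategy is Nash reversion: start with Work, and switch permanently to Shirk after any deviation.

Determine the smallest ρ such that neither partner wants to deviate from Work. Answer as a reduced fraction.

6/13

Under grim trigger the critical discount factor is (T−C)/(T−P) with T = 15, C = 9, P = 2.
ρ* = (15−9)/(15−2) = 6/13.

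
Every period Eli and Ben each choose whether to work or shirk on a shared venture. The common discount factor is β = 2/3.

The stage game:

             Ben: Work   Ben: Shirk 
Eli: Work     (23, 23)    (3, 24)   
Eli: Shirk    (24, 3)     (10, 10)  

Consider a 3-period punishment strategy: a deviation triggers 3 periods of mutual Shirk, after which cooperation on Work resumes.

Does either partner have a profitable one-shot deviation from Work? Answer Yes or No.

IC: β+…+β^3 ≥ (24−23)/(23−10) = 1/13.
At β = 2/3: partial sum = 1.4074 ≥ 0.0769. Cooperation sustainable.

No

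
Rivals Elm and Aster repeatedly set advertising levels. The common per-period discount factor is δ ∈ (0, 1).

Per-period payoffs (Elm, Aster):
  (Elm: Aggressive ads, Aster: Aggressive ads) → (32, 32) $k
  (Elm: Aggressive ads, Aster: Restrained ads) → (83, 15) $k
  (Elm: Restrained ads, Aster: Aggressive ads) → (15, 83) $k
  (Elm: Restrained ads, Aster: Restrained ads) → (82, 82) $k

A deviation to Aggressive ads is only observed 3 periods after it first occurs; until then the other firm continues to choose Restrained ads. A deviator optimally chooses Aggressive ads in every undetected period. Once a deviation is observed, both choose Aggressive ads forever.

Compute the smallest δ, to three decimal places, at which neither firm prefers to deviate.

0.270

A deviator earns 83 for 3 periods, then 32 forever; cooperating earns 82 forever. Multiplying the IC by (1−δ):
82 ≥ 83(1−δ^3) + 32δ^3, so 51·δ^3 ≥ 1 and δ^3 ≥ 1/51.
δ ≥ (1/51)^(1/3) ≈ 0.270.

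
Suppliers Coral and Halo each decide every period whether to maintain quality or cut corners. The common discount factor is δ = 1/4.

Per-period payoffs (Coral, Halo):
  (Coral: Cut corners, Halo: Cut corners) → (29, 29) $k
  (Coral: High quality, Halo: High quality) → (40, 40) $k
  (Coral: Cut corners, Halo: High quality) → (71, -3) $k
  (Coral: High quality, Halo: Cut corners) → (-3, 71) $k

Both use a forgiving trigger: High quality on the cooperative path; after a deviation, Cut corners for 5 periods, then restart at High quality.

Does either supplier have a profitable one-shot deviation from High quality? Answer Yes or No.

Yes

Comparing payoff streams over the 6 periods until play realigns: cooperate → 40(1+δ+…+δ^5); deviate → 71 + 29(δ+…+δ^5).
Cooperation is sustained iff (40−29)(δ+…+δ^5) ≥ 71−40.
δ+…+δ^5 = 1/4·(1−(1/4)^5)/(1−1/4) = 0.3330, and (71−40)/(40−29) = 2.8182.
0.3330 < 2.8182, so cooperation is not sustainable.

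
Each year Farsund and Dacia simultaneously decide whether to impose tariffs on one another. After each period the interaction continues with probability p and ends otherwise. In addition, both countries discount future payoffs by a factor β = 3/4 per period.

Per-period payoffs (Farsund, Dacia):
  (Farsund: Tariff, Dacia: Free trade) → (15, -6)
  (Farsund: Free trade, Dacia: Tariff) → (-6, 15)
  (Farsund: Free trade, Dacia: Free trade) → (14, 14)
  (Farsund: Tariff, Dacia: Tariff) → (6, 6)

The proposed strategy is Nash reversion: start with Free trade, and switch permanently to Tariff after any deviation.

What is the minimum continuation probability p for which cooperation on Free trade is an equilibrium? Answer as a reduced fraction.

Expected continuation weight on next period's payoff is β·p = 3/4·p, which plays the role of the discount factor.
Cooperation requires 3/4·p ≥ (15−14)/(15−6) = 1/9, hence p ≥ 4/27.

4/27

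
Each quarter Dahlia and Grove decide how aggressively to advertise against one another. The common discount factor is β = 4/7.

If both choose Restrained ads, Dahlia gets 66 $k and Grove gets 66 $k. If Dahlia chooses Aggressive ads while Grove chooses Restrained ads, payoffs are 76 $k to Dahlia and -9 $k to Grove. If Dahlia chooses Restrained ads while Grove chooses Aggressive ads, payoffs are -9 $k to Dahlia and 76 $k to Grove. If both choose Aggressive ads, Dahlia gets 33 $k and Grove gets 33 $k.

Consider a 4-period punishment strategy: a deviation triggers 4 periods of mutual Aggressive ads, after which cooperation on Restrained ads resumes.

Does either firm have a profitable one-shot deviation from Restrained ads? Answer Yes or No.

No

A one-shot deviation gives 76 now, then 33 for 4 periods, then back to 66.
Gain from deviating: (76−66) today; loss: (66−33) in each of the next 4 periods.
No-deviation condition: (66−33)(β+…+β^4) ≥ 76−66, i.e. β+…+β^4 ≥ 10/33.
At β = 4/7: β+…+β^4 = 1.1912 ≥ 0.3030.
So cooperation is sustainable.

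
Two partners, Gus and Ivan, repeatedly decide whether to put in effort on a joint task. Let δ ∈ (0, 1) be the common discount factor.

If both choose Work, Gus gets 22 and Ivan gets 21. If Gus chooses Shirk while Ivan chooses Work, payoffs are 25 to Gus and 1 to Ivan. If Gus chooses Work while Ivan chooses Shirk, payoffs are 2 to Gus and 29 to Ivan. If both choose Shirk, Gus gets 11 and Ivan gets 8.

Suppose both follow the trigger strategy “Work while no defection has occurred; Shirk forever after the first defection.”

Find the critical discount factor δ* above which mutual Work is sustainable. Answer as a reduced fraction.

Gus: cooperation gives 22 each period; deviation gives 25 once then 11 forever.
  22/(1−δ) ≥ 25 + 11δ/(1−δ) ⇒ δ ≥ 3/14.
Ivan: cooperation gives 21 each period; deviation gives 29 once then 8 forever.
  δ ≥ 8/21.
Both must hold, so the binding constraint is Ivan's: δ ≥ 8/21.

8/21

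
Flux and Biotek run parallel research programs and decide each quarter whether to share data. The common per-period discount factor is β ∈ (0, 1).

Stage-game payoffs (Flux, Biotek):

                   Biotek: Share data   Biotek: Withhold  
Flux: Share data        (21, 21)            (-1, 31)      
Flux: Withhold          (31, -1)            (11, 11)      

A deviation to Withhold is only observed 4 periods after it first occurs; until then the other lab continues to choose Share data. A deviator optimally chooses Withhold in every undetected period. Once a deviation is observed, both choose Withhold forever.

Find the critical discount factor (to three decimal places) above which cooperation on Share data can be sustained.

0.841

Deviating for the 4 undetected periods gains 31−21 = 10 per period over cooperation, then loses 21−11 = 10 per period forever once punishment starts.
Gain: 10(1 + β + … + β^3); loss: 10·β^4/(1−β).
No profitable deviation ⇔ 10(1−β^4) ≤ 10·β^4, i.e. β^4 ≥ 10/(10+10) = 1/2.
Hence β ≥ (1/2)^(1/4) ≈ 0.841.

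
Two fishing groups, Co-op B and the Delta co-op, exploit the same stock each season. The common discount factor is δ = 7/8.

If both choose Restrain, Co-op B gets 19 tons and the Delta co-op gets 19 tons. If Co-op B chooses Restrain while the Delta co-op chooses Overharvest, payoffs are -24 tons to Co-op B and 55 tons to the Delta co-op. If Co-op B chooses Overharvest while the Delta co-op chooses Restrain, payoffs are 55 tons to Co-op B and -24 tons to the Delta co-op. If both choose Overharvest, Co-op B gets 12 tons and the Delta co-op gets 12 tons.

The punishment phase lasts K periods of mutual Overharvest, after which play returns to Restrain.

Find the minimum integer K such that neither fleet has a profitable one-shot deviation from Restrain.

10

No profitable deviation requires (19−12)(δ+…+δ^K) ≥ 55−19, i.e. δ+…+δ^K ≥ 36/7 ≈ 5.1429.
With δ = 7/8, the partial sums are K=1: 0.8750, K=2: 1.6406, …, K=8: 4.5947, K=9: 4.8954, K=10: 5.1585.
K = 10 is the first length at which the sum reaches 5.1429.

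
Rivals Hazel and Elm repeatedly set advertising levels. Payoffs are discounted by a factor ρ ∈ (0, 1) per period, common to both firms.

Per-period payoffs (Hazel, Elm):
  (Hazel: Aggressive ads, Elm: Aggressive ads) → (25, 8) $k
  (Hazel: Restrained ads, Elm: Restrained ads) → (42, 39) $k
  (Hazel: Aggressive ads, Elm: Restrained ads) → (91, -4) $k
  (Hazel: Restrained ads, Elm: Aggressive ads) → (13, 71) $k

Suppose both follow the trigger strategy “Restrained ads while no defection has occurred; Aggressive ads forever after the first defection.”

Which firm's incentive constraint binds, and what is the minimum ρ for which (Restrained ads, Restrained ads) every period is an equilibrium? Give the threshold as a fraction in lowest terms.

For Hazel: deviation gain 91−42 = 49, per-period punishment loss 42−25 = 17. IC gives ρ ≥ 49/66.
For Elm: gain 32, loss 31 per period, so ρ ≥ 32/63.
The tighter constraint is Hazel's, so cooperation needs ρ ≥ 49/66.

Hazel; ρ ≥ 49/66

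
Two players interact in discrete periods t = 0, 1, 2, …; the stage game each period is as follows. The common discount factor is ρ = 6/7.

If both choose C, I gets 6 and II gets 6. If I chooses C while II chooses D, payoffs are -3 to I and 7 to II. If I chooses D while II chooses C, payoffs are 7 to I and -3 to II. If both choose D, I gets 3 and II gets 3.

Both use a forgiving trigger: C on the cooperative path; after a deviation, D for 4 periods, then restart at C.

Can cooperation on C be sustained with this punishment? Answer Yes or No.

IC: ρ+…+ρ^4 ≥ (7−6)/(6−3) = 1/3.
At ρ = 6/7: partial sum = 2.7613 ≥ 0.3333. Cooperation sustainable.

Yes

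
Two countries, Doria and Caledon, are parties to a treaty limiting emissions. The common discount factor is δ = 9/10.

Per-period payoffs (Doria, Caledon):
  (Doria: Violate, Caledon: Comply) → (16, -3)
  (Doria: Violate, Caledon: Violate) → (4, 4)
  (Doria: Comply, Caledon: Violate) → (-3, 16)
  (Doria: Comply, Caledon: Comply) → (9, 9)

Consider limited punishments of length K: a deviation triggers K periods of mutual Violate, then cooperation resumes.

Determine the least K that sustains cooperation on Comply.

2

IC: δ(1−δ^K)/(1−δ) ≥ (16−9)/(9−4) = 7/5.
With δ = 9/10: need 1 − δ^K ≥ 7/5·(1−9/10)/(9/10), i.e. δ^K ≤ 0.8444.
Since (9/10)^1 = 0.9000 and (9/10)^2 = 0.8100, the smallest such K is 2.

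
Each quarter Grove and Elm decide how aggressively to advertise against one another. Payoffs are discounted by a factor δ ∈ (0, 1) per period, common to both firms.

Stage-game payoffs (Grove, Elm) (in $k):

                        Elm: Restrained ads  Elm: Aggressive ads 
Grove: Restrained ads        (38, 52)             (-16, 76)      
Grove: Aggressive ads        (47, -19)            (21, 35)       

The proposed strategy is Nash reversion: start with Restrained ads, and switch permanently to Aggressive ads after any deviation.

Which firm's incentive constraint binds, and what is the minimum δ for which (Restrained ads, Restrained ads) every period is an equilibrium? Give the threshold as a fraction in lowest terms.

Elm; δ ≥ 24/41

Grove's threshold: (47−38)/(47−21) = 9/26.
Elm's threshold: (76−52)/(76−35) = 24/41.
9/26 < 24/41, so Elm binds and δ* = 24/41.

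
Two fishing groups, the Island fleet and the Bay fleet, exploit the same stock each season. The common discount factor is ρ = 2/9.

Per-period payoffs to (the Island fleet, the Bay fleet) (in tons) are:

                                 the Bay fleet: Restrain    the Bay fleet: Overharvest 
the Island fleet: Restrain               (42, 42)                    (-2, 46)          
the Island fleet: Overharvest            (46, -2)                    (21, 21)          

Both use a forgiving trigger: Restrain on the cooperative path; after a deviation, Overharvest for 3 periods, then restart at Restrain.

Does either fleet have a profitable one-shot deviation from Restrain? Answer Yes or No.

A one-shot deviation gives 46 now, then 21 for 3 periods, then back to 42.
Gain from deviating: (46−42) today; loss: (42−21) in each of the next 3 periods.
No-deviation condition: (42−21)(ρ+…+ρ^3) ≥ 46−42, i.e. ρ+…+ρ^3 ≥ 4/21.
At ρ = 2/9: ρ+…+ρ^3 = 0.2826 ≥ 0.1905.
So cooperation is sustainable.

No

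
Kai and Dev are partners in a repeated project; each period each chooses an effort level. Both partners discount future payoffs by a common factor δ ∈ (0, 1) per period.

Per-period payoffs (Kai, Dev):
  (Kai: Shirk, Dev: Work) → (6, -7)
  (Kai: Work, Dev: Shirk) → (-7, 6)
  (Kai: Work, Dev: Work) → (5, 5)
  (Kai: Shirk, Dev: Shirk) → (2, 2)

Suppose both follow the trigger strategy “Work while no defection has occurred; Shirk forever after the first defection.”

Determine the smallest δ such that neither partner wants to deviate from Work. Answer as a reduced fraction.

Under grim trigger the critical discount factor is (T−C)/(T−P) with T = 6, C = 5, P = 2.
δ* = (6−5)/(6−2) = 1/4.

1/4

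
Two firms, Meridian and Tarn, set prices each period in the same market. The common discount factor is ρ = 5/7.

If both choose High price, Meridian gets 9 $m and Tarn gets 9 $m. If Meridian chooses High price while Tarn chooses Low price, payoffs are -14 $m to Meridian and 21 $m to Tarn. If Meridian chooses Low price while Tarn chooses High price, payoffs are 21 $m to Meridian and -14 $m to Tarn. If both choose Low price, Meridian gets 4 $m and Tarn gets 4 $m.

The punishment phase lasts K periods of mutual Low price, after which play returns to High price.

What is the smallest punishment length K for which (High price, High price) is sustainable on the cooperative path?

10

No profitable deviation requires (9−4)(ρ+…+ρ^K) ≥ 21−9, i.e. ρ+…+ρ^K ≥ 12/5 ≈ 2.4000.
With ρ = 5/7, the partial sums are K=1: 0.7143, K=2: 1.2245, …, K=8: 2.3306, K=9: 2.3790, K=10: 2.4136.
K = 10 is the first length at which the sum reaches 2.4000.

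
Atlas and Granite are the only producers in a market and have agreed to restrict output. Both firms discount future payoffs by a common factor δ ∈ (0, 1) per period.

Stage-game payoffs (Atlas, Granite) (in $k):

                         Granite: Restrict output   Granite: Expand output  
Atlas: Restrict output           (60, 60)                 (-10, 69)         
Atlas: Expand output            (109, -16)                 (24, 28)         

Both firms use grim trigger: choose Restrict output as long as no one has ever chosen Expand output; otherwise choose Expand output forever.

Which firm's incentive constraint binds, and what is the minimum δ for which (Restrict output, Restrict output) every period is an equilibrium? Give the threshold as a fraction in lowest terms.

Atlas's threshold: (109−60)/(109−24) = 49/85.
Granite's threshold: (69−60)/(69−28) = 9/41.
49/85 > 9/41, so Atlas binds and δ* = 49/85.

Atlas; δ ≥ 49/85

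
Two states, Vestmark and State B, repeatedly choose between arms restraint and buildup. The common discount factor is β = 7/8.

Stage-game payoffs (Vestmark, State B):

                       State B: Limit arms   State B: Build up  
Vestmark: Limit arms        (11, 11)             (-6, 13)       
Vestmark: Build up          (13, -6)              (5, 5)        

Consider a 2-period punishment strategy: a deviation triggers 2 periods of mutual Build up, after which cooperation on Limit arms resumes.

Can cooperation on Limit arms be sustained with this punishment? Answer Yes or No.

Yes

Comparing payoff streams over the 3 periods until play realigns: cooperate → 11(1+β+…+β^2); deviate → 13 + 5(β+…+β^2).
Cooperation is sustained iff (11−5)(β+…+β^2) ≥ 13−11.
β+…+β^2 = 7/8·(1−(7/8)^2)/(1−7/8) = 1.6406, and (13−11)/(11−5) = 0.3333.
1.6406 ≥ 0.3333, so cooperation is sustainable.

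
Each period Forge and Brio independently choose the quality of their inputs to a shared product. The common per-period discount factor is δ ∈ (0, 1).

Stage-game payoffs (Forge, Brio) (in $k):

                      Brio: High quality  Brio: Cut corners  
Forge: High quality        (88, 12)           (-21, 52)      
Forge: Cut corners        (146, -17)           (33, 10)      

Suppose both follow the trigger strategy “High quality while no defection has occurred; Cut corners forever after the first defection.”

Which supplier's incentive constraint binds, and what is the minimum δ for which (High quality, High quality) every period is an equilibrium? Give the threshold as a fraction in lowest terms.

Brio; δ ≥ 20/21

Forge: cooperation gives 88 each period; deviation gives 146 once then 33 forever.
  88/(1−δ) ≥ 146 + 33δ/(1−δ) ⇒ δ ≥ 58/113.
Brio: cooperation gives 12 each period; deviation gives 52 once then 10 forever.
  δ ≥ 40/42 = 20/21.
Both must hold, so the binding constraint is Brio's: δ ≥ 20/21.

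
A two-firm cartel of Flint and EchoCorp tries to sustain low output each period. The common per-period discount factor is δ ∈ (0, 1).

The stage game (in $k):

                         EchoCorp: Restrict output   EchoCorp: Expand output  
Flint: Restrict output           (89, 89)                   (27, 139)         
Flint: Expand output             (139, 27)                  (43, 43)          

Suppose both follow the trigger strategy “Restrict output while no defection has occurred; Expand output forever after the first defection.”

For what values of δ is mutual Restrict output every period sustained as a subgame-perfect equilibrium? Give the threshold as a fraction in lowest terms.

25/48

One-period gain from deviating is 139 − 89 = 50. The loss is 89 − 43 = 46 in every subsequent period, with present value 46·δ/(1−δ).
Deviation is unprofitable when 46·δ/(1−δ) ≥ 50, i.e. δ/(1−δ) ≥ 25/23.
Equivalently δ ≥ 50/(50+46) = 25/48.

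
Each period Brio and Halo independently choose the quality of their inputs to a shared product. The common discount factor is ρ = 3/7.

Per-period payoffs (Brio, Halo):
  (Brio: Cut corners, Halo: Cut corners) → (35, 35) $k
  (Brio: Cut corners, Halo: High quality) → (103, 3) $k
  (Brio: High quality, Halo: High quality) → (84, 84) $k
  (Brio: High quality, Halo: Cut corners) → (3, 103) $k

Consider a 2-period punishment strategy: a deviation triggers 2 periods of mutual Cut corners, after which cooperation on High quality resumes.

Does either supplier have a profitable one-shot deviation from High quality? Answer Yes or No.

No

Comparing payoff streams over the 3 periods until play realigns: cooperate → 84(1+ρ+…+ρ^2); deviate → 103 + 35(ρ+…+ρ^2).
Cooperation is sustained iff (84−35)(ρ+…+ρ^2) ≥ 103−84.
ρ+…+ρ^2 = 3/7·(1−(3/7)^2)/(1−3/7) = 0.6122, and (103−84)/(84−35) = 0.3878.
0.6122 ≥ 0.3878, so cooperation is sustainable.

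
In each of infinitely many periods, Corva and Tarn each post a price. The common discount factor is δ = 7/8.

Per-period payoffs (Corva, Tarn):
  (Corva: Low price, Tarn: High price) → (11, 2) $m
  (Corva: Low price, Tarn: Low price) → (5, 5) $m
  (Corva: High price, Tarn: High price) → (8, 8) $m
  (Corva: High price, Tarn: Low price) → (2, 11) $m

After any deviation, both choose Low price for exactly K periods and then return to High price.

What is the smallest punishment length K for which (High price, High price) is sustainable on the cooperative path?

Need Σ_{k=1}^{K} δ^k ≥ (11−8)/(8−5) = 1.0000 at δ = 7/8.
At K = 1 the sum is 0.8750 < 1.0000; at K = 2 it is 1.6406 ≥ 1.0000.
So the minimum punishment length is K = 2.

2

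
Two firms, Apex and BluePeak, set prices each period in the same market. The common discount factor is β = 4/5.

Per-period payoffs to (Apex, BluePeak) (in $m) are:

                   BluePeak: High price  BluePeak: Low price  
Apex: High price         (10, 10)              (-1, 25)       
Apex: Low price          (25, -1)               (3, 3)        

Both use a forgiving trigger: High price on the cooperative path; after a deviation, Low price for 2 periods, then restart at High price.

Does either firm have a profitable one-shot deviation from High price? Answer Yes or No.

Yes

Comparing payoff streams over the 3 periods until play realigns: cooperate → 10(1+β+…+β^2); deviate → 25 + 3(β+…+β^2).
Cooperation is sustained iff (10−3)(β+…+β^2) ≥ 25−10.
β+…+β^2 = 4/5·(1−(4/5)^2)/(1−4/5) = 1.4400, and (25−10)/(10−3) = 2.1429.
1.4400 < 2.1429, so cooperation is not sustainable.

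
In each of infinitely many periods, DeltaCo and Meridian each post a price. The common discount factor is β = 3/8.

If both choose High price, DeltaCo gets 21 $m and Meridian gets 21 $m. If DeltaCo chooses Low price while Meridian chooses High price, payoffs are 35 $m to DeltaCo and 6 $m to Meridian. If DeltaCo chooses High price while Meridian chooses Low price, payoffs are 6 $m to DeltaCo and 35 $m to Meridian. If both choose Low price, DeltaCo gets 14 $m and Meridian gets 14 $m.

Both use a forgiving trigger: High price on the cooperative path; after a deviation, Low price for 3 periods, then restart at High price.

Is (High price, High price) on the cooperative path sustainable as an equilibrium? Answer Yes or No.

Comparing payoff streams over the 4 periods until play realigns: cooperate → 21(1+β+…+β^3); deviate → 35 + 14(β+…+β^3).
Cooperation is sustained iff (21−14)(β+…+β^3) ≥ 35−21.
β+…+β^3 = 3/8·(1−(3/8)^3)/(1−3/8) = 0.5684, and (35−21)/(21−14) = 2.0000.
0.5684 < 2.0000, so cooperation is not sustainable.

No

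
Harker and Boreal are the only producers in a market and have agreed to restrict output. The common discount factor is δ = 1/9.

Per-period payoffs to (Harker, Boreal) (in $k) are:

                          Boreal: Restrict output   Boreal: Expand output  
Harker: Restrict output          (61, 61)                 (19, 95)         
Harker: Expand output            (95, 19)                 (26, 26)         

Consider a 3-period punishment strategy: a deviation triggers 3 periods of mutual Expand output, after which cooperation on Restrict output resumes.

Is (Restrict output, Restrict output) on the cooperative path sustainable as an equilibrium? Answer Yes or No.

Comparing payoff streams over the 4 periods until play realigns: cooperate → 61(1+δ+…+δ^3); deviate → 95 + 26(δ+…+δ^3).
Cooperation is sustained iff (61−26)(δ+…+δ^3) ≥ 95−61.
δ+…+δ^3 = 1/9·(1−(1/9)^3)/(1−1/9) = 0.1248, and (95−61)/(61−26) = 0.9714.
0.1248 < 0.9714, so cooperation is not sustainable.

No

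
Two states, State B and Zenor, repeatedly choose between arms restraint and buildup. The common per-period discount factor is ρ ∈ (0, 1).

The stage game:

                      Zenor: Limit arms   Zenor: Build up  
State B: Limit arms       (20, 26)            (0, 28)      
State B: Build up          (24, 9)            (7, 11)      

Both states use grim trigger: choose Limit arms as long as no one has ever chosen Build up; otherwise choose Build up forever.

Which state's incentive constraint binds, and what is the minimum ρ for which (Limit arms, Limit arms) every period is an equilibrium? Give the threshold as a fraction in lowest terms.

State B; ρ ≥ 4/17

State B's threshold: (24−20)/(24−7) = 4/17.
Zenor's threshold: (28−26)/(28−11) = 2/17.
4/17 > 2/17, so State B binds and ρ* = 4/17.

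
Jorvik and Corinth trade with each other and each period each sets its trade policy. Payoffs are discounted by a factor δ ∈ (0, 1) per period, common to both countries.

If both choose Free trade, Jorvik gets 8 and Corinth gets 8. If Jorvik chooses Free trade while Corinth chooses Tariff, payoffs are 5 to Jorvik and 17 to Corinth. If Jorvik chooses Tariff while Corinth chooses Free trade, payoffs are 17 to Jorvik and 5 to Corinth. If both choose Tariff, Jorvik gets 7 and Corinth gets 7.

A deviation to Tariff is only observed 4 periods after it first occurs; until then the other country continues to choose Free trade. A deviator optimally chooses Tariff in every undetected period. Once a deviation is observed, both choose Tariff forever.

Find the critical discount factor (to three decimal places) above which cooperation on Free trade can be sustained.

The best deviation is to choose Tariff for all 4 undetected periods, earning 17 each, then 7 forever once detected.
Deviation value: 17(1−δ^4)/(1−δ) + 7δ^4/(1−δ); cooperation value: 8/(1−δ).
IC: 8 ≥ 17(1−δ^4) + 7δ^4 = 17 − 10δ^4.
So δ^4 ≥ 9/10, giving δ ≥ (9/10)^(1/4) ≈ 0.974.

0.974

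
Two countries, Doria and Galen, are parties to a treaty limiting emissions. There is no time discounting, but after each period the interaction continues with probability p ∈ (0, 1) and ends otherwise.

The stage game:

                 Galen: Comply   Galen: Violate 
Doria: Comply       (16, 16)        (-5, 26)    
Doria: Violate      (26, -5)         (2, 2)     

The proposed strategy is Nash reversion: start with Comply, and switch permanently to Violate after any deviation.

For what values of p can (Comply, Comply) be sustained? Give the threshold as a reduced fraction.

Expected cooperation value is 16 + p·16 + p²·16 + … = 16/(1−p); deviation gives 26 + p·2/(1−p).
16 ≥ 26(1−p) + 2p ⇒ 24p ≥ 10 ⇒ p ≥ 10/24 = 5/12.

5/12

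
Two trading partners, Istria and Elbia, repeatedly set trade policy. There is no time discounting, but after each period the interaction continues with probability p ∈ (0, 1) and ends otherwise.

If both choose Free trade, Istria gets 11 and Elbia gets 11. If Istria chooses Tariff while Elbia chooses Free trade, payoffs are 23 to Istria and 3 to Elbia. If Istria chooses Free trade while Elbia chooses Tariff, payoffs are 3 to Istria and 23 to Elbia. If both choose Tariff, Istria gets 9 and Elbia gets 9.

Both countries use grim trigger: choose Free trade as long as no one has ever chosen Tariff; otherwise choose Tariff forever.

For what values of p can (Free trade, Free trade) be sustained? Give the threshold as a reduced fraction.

6/7

With no time discounting, the continuation probability p plays the role of the discount factor.
Grim-trigger IC: 11/(1−p) ≥ 23 + 9p/(1−p) ⇒ p ≥ (23−11)/(23−9) = 6/7.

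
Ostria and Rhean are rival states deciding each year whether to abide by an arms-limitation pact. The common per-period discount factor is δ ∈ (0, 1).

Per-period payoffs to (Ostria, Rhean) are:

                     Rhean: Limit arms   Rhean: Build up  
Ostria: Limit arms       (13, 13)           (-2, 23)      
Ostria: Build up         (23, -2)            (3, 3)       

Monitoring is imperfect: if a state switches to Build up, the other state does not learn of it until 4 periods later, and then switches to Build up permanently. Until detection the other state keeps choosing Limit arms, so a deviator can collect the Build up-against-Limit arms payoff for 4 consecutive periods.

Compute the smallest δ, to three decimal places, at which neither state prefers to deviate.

The best deviation is to choose Build up for all 4 undetected periods, earning 23 each, then 3 forever once detected.
Deviation value: 23(1−δ^4)/(1−δ) + 3δ^4/(1−δ); cooperation value: 13/(1−δ).
IC: 13 ≥ 23(1−δ^4) + 3δ^4 = 23 − 20δ^4.
So δ^4 ≥ 10/20 = 1/2, giving δ ≥ (1/2)^(1/4) ≈ 0.841.

0.841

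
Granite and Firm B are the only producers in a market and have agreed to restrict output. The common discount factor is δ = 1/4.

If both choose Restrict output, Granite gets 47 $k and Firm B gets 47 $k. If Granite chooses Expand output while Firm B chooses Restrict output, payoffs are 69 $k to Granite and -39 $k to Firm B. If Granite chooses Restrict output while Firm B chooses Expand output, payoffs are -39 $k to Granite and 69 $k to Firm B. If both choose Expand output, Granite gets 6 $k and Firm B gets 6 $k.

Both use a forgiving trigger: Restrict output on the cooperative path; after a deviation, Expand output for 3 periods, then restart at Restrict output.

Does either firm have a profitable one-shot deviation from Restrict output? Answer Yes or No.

IC: δ+…+δ^3 ≥ (69−47)/(47−6) = 22/41.
At δ = 1/4: partial sum = 0.3281 < 0.5366. Cooperation not sustainable.

Yes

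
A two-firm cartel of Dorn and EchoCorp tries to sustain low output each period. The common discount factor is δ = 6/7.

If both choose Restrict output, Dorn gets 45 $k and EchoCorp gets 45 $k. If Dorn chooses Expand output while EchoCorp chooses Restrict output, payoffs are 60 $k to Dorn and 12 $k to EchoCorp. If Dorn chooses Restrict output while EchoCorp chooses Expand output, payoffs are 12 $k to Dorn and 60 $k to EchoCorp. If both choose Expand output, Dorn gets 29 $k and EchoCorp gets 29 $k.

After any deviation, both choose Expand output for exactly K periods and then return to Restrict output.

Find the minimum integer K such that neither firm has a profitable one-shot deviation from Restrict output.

No profitable deviation requires (45−29)(δ+…+δ^K) ≥ 60−45, i.e. δ+…+δ^K ≥ 15/16 ≈ 0.9375.
With δ = 6/7, the partial sums are K=1: 0.8571, K=2: 1.5918.
K = 2 is the first length at which the sum reaches 0.9375.

2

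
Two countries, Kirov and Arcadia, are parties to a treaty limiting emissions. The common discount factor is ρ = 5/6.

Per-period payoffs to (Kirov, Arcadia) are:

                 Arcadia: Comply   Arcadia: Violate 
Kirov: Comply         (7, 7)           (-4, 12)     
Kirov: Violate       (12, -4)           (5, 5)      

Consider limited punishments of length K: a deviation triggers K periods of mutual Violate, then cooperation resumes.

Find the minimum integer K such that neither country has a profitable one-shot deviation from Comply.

4

IC: ρ(1−ρ^K)/(1−ρ) ≥ (12−7)/(7−5) = 5/2.
With ρ = 5/6: need 1 − ρ^K ≥ 5/2·(1−5/6)/(5/6), i.e. ρ^K ≤ 0.5000.
Since (5/6)^3 = 0.5787 and (5/6)^4 = 0.4823, the smallest such K is 4.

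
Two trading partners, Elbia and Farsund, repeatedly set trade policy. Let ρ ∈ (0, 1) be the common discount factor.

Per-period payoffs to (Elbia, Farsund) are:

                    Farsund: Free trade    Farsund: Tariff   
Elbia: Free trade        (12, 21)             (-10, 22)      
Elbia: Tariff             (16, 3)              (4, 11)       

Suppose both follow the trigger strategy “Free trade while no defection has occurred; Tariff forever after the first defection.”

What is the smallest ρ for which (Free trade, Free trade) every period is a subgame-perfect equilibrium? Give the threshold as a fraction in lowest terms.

For Elbia: deviation gain 16−12 = 4, per-period punishment loss 12−4 = 8. IC gives ρ ≥ 4/12 = 1/3.
For Farsund: gain 1, loss 10 per period, so ρ ≥ 1/11.
The tighter constraint is Elbia's, so cooperation needs ρ ≥ 1/3.

1/3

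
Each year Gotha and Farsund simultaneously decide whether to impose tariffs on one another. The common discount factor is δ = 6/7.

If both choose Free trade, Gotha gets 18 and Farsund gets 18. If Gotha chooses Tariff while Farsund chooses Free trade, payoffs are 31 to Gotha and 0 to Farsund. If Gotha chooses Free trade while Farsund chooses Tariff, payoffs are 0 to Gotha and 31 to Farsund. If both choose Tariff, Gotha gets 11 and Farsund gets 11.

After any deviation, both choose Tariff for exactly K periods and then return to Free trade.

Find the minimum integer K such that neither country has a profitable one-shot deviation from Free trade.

3

No profitable deviation requires (18−11)(δ+…+δ^K) ≥ 31−18, i.e. δ+…+δ^K ≥ 13/7 ≈ 1.8571.
With δ = 6/7, the partial sums are K=1: 0.8571, K=2: 1.5918, K=3: 2.2216.
K = 3 is the first length at which the sum reaches 1.8571.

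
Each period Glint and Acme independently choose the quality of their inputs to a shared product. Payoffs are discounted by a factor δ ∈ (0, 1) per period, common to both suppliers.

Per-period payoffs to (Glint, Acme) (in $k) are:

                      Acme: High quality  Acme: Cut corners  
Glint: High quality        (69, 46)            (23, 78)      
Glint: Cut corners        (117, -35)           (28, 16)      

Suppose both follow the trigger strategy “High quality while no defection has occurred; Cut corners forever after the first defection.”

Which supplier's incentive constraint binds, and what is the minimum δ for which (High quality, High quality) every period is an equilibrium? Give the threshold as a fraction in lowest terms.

Glint's threshold: (117−69)/(117−28) = 48/89.
Acme's threshold: (78−46)/(78−16) = 16/31.
48/89 > 16/31, so Glint binds and δ* = 48/89.

Glint; δ ≥ 48/89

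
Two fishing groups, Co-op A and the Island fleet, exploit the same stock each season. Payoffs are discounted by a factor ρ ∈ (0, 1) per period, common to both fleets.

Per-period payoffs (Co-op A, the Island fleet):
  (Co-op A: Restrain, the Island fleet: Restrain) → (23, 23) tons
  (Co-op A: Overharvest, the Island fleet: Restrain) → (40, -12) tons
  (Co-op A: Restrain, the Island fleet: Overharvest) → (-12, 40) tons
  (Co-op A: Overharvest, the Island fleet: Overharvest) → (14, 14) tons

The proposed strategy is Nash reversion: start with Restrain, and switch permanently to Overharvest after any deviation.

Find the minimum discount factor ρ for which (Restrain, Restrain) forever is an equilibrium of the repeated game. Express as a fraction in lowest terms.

17/26

Cooperation forever yields 23 each period: 23/(1−ρ).
Deviating yields 40 once, then 14 forever: 40 + 14ρ/(1−ρ).
No profitable deviation requires 23/(1−ρ) ≥ 40 + 14ρ/(1−ρ).
Multiplying by (1−ρ): 23 ≥ 40(1−ρ) + 14ρ = 40 − 26ρ.
So 26ρ ≥ 17, i.e. ρ ≥ 17/26.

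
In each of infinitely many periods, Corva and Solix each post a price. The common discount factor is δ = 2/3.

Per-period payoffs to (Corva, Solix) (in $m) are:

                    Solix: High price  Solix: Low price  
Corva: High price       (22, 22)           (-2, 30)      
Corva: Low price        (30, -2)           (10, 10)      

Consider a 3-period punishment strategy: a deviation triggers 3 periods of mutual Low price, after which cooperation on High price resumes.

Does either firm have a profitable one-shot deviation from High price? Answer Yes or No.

IC: δ+…+δ^3 ≥ (30−22)/(22−10) = 2/3.
At δ = 2/3: partial sum = 1.4074 ≥ 0.6667. Cooperation sustainable.

No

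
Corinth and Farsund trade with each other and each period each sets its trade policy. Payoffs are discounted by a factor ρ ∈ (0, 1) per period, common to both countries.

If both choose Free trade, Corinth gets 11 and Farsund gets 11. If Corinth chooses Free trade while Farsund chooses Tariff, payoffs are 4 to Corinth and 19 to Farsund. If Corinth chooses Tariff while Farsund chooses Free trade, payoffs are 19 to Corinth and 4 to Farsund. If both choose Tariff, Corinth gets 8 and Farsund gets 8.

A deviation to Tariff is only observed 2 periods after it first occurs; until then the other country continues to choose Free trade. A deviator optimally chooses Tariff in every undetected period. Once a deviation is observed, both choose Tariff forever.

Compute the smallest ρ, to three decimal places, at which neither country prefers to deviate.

The best deviation is to choose Tariff for all 2 undetected periods, earning 19 each, then 8 forever once detected.
Deviation value: 19(1−ρ^2)/(1−ρ) + 8ρ^2/(1−ρ); cooperation value: 11/(1−ρ).
IC: 11 ≥ 19(1−ρ^2) + 8ρ^2 = 19 − 11ρ^2.
So ρ^2 ≥ 8/11, giving ρ ≥ (8/11)^(1/2) ≈ 0.853.

0.853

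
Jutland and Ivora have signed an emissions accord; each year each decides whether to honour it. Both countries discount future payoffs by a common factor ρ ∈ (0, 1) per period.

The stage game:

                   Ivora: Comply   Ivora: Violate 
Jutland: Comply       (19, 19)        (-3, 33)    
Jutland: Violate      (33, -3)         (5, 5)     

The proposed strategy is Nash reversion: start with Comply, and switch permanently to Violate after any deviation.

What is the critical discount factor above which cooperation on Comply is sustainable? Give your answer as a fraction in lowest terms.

1/2

Cooperation forever yields 19 each period: 19/(1−ρ).
Deviating yields 33 once, then 5 forever: 33 + 5ρ/(1−ρ).
No profitable deviation requires 19/(1−ρ) ≥ 33 + 5ρ/(1−ρ).
Multiplying by (1−ρ): 19 ≥ 33(1−ρ) + 5ρ = 33 − 28ρ.
So 28ρ ≥ 14, i.e. ρ ≥ 14/28 = 1/2.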